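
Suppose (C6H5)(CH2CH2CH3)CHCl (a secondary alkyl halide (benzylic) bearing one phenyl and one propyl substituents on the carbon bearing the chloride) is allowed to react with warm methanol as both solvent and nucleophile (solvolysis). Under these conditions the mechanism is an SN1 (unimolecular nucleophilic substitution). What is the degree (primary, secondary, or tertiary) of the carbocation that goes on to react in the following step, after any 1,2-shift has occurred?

secondary

Step 1: Unassisted departure of Cl⁻ (taking the C–Cl bonding pair) generates a secondary carbocation.
No single 1,2-shift to an adjacent carbon would give a more-substituted cation, so no rearrangement occurs.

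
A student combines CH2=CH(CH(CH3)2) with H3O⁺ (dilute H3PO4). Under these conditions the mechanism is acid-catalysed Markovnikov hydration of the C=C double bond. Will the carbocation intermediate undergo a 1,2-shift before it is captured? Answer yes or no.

yes

The first-formed carbocation is secondary.
The adjacent isopropyl carbon already bears 2 other carbon substituents and has a hydrogen to migrate; after a 1,2-hydride shift from that carbon the positive charge sits on a tertiary centre.
Tertiary is more stable than secondary, so the shift occurs.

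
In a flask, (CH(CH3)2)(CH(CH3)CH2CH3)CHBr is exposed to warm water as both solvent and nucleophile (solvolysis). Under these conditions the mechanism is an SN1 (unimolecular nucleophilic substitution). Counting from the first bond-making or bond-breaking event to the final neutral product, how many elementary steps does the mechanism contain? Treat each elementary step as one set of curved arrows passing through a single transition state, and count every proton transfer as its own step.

4

Step 1: Ionisation: the C–Br σ-bond cleaves heterolytically; both bonding electrons depart with Br⁻, leaving a secondary carbocation at the α-carbon.
Step 2: A hydride (H with its bonding pair) migrates from the adjacent sec-butyl carbon to the cationic centre — a 1,2-hydride shift — upgrading the secondary cation to a tertiary one.
Step 3: Nucleophilic capture: the oxygen of H2O bonds to the cationic carbon, producing an oxonium-ion intermediate.
Step 4: Proton transfer from the O–H of the oxonium ion to a solvent molecule delivers the neutral alcohol.
Total: 4 elementary steps.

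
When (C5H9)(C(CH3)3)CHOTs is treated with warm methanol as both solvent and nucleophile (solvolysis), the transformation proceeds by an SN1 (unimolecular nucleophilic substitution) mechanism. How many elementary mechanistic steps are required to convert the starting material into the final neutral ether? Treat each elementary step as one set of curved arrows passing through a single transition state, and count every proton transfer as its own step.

4

Step 1: Unassisted departure of TsO⁻ (taking the C–O bonding pair) generates a secondary carbocation.
Step 2: A hydride (H with its bonding pair) migrates from the adjacent cyclopentyl carbon to the cationic centre — a 1,2-hydride shift — upgrading the secondary cation to a tertiary one.
Step 3: CH3OH donates an oxygen lone pair into the empty p orbital of the cation, giving a protonated ether (an oxonium ion).
Step 4: A second solvent molecule removes the proton on oxygen, giving the neutral ether product.
Total: 4 elementary steps.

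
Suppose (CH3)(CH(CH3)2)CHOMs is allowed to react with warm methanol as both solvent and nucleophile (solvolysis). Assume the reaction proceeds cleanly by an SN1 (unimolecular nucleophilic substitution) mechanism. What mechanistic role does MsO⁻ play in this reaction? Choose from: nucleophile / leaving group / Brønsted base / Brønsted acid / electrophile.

Step 1: The C–O bond breaks with both electrons going to the mesylate; MsO⁻ leaves and a secondary carbocation remains.
MsO⁻ departs with both electrons of the breaking σ-bond — that is the definition of a leaving group.

leaving group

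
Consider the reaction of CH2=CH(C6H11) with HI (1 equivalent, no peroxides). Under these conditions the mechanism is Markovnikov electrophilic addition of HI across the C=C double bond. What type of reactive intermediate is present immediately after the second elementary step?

Step 1: The π electrons of the C=C bond attack a proton of HI; Markovnikov addition places the new C–H on the less-substituted alkene carbon, so the positive charge ends up on the more-substituted carbon — a secondary carbocation. The H–I bond breaks heterolytically, releasing I⁻.
Step 2: A hydride (H with its bonding pair) migrates from the adjacent cyclohexyl carbon to the cationic centre — a 1,2-hydride shift — upgrading the secondary cation to a tertiary one.
After step 2 the species present is a tertiary carbocation.

tertiary carbocation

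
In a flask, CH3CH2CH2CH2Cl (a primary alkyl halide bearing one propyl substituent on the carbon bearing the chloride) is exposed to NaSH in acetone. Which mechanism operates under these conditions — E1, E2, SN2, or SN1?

Conditions: a primary substrate with a strong nucleophile in the polar aprotic solvent acetone.
These conditions are the textbook signature of the SN2 pathway.
An unhindered substrate with a strong nucleophile in a polar aprotic solvent favours one-step backside displacement.

SN2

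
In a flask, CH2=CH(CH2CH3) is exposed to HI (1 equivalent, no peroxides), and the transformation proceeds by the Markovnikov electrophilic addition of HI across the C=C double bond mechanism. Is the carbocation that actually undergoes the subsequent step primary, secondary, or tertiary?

Step 1: The π electrons of the C=C bond attack a proton of HI; Markovnikov addition places the new C–H on the less-substituted alkene carbon, so the positive charge ends up on the more-substituted carbon — a secondary carbocation. The H–I bond breaks heterolytically, releasing I⁻.
No single 1,2-shift to an adjacent carbon would give a more-substituted cation, so no rearrangement occurs.

secondary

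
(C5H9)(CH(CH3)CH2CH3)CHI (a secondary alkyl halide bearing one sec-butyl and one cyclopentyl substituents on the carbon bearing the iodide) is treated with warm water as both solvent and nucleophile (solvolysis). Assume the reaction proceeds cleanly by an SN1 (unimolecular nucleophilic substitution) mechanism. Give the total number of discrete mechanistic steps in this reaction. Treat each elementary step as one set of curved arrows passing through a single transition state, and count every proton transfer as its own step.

Step 1: The C–I bond breaks with both electrons going to the iodide; I⁻ leaves and a secondary carbocation remains.
Step 2: A 1,2-hydride shift from the adjacent sec-butyl carbon moves the positive charge from the secondary centre to an adjacent carbon, generating a more stable tertiary carbocation.
Step 3: A lone pair on the oxygen of H2O attacks the carbocation, forming a new C–O σ-bond and an oxonium ion.
Step 4: A second solvent molecule removes the proton on oxygen, giving the neutral alcohol product.
Total: 4 elementary steps.

4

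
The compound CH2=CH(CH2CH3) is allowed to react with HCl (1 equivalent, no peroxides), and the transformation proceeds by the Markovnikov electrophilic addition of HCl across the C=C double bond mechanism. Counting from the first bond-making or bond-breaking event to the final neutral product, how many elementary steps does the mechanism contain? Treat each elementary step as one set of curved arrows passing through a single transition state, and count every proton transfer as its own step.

Step 1: The π electrons of the C=C bond attack a proton of HCl; Markovnikov addition places the new C–H on the less-substituted alkene carbon, so the positive charge ends up on the more-substituted carbon — a secondary carbocation. The H–Cl bond breaks heterolytically, releasing Cl⁻.
(No 1,2-shift: no single shift to an adjacent carbon would give a more stable cation.)
Step 2: Nucleophilic attack by Cl⁻ on the carbocation completes the addition, giving R–Cl.
Total: 2 elementary steps.

2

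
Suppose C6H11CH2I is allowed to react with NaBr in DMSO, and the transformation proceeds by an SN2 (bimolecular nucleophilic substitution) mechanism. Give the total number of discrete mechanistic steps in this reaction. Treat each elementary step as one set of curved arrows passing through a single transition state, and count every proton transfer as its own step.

Step 1: Br⁻ attacks the back face of the α-carbon while I⁻ departs with the C–I bonding pair — a single concerted displacement through a pentacoordinate transition state.
Total: 1 elementary step.

1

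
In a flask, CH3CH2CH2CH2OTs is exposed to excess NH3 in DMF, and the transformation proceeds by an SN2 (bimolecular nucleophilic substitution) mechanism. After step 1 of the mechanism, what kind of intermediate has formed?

Step 1: A lone pair on the N of NH3 attacks the α-carbon from the back side while the C–O bond breaks; both bonding electrons leave with TsO⁻. The product of this concerted step is an alkylammonium ion.
After step 1 the species present is an ammonium ion.

ammonium ion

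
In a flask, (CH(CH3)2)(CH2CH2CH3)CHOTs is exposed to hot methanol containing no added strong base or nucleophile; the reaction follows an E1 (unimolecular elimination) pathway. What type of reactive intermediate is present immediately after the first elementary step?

Step 1: Unassisted departure of TsO⁻ (taking the C–O bonding pair) generates a secondary carbocation.
After step 1 the species present is a secondary carbocation.

secondary carbocation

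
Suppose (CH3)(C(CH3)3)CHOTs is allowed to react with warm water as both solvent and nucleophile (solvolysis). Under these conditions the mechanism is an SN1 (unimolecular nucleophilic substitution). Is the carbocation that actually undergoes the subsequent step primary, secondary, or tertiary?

Step 1: Rate-determining heterolysis of the C–O bond gives TsO⁻ and a secondary carbocation.
Step 2: A 1,2-methyl shift from the adjacent tert-butyl carbon moves the positive charge from the secondary centre to an adjacent carbon, generating a more stable tertiary carbocation.
The cation rearranges from secondary to tertiary via a 1,2-methyl shift from the adjacent tert-butyl carbon; the tertiary cation is what reacts next.

tertiary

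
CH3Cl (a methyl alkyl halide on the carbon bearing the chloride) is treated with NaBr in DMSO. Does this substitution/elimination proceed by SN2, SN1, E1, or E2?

Conditions: a methyl substrate with a strong nucleophile in the polar aprotic solvent DMSO.
These conditions are the textbook signature of the SN2 pathway.
An unhindered substrate with a strong nucleophile in a polar aprotic solvent favours one-step backside displacement.

SN2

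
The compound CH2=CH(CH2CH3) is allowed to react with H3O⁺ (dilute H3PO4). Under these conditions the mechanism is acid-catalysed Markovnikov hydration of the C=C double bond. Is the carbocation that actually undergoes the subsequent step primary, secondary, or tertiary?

Step 1: Protonation of the alkene by H3O⁺: the π bond acts as the nucleophile and picks up H⁺, giving the more stable (Markovnikov) secondary carbocation. H2O is released.
No single 1,2-shift to an adjacent carbon would give a more-substituted cation, so no rearrangement occurs.

secondary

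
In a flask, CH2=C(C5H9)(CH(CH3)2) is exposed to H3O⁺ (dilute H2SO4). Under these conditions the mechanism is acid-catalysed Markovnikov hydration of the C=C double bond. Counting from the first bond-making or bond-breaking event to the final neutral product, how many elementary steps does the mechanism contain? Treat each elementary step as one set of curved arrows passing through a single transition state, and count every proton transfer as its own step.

3

Step 1: Electrophilic addition begins with the π(C=C) electrons forming a bond to the proton of H3O⁺. Following Markovnikov's rule, the resulting cation is tertiary. H2O is released.
(No 1,2-shift: no single shift to an adjacent carbon would give a more stable cation.)
Step 2: Nucleophilic capture of the cation by H2O produces the protonated alcohol (an oxonium ion).
Step 3: Proton transfer from the O–H of the oxonium ion to H2O completes the catalytic cycle and yields the alcohol.
Total: 3 elementary steps.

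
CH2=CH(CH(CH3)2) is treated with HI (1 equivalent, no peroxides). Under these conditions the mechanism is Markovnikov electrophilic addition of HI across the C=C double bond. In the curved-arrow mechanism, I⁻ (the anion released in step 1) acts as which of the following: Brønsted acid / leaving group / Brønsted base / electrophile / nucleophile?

Step 3: The I⁻ anion donates a lone pair to the carbocation, forming the new C–I σ-bond and giving the neutral alkyl halide.
I⁻ (the anion released in step 1) donates an electron pair to form a new σ-bond to carbon — it is the nucleophile.

nucleophile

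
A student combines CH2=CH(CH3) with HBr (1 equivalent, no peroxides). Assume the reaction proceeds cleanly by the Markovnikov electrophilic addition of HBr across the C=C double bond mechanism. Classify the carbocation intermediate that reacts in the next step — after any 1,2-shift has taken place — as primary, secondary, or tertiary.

secondary

Step 1: Protonation of the alkene by HBr: the π bond acts as the nucleophile and picks up H⁺, giving the more stable (Markovnikov) secondary carbocation. The H–Br bond breaks heterolytically, releasing Br⁻.
No single 1,2-shift to an adjacent carbon would give a more-substituted cation, so no rearrangement occurs.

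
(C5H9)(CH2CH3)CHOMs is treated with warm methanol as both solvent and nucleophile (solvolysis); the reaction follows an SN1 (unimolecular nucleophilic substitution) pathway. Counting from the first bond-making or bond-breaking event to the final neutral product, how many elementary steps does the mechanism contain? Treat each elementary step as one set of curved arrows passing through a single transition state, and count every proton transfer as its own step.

Step 1: Rate-determining heterolysis of the C–O bond gives MsO⁻ and a secondary carbocation.
Step 2: A 1,2-hydride shift from the adjacent cyclopentyl carbon moves the positive charge from the secondary centre to an adjacent carbon, generating a more stable tertiary carbocation.
Step 3: Nucleophilic capture: the oxygen of CH3OH bonds to the cationic carbon, producing an oxonium-ion intermediate.
Step 4: Deprotonation of the oxonium oxygen by solvent methanol yields the neutral ether.
Total: 4 elementary steps.

4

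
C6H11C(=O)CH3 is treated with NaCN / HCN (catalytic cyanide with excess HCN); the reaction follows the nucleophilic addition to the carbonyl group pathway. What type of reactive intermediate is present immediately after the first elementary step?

tetrahedral alkoxide intermediate

Step 1: A lone pair / filled orbital on CN⁻ attacks the electrophilic carbonyl carbon; the π(C=O) electrons shift onto oxygen, producing a tetrahedral alkoxide intermediate.
After step 1 the species present is a tetrahedral alkoxide intermediate.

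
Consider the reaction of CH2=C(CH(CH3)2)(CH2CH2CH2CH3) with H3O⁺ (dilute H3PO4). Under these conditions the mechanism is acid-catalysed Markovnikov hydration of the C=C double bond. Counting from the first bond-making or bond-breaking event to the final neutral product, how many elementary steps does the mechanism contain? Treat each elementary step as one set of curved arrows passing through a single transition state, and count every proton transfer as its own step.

3

Step 1: The π electrons of the C=C bond attack a proton of H3O⁺; Markovnikov addition places the new C–H on the less-substituted alkene carbon, so the positive charge ends up on the more-substituted carbon — a tertiary carbocation. H2O is released.
(No 1,2-shift: no single shift to an adjacent carbon would give a more stable cation.)
Step 2: Water acts as the nucleophile: an oxygen lone pair bonds to the cationic carbon, giving an oxonium-ion intermediate.
Step 3: Deprotonation of the oxonium ion by a water molecule delivers the neutral alcohol and regenerates the acid catalyst.
Total: 3 elementary steps.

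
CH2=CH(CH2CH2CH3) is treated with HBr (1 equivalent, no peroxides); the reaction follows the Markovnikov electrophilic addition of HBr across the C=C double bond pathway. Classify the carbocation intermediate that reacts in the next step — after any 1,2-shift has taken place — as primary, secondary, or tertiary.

secondary

Step 1: Electrophilic addition begins with the π(C=C) electrons forming a bond to the proton of HBr. Following Markovnikov's rule, the resulting cation is secondary. The H–Br bond breaks heterolytically, releasing Br⁻.
No single 1,2-shift to an adjacent carbon would give a more-substituted cation, so no rearrangement occurs.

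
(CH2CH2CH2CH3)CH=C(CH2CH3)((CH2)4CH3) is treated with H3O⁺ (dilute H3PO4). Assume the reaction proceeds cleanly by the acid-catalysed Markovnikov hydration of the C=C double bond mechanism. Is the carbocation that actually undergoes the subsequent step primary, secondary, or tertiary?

tertiary

Step 1: Protonation of the alkene by H3O⁺: the π bond acts as the nucleophile and picks up H⁺, giving the more stable (Markovnikov) tertiary carbocation. H2O is released.
No single 1,2-shift to an adjacent carbon would give a more-substituted cation, so no rearrangement occurs.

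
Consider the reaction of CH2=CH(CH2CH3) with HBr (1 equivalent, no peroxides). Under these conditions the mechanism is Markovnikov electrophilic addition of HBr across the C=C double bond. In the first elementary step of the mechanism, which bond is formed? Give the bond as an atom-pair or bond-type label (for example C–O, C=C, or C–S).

Step 1: The π electrons of the C=C bond attack a proton of HBr; Markovnikov addition places the new C–H on the less-substituted alkene carbon, so the positive charge ends up on the more-substituted carbon — a secondary carbocation. The H–Br bond breaks heterolytically, releasing Br⁻.
The bond formed in this step is the C–H bond.

C–H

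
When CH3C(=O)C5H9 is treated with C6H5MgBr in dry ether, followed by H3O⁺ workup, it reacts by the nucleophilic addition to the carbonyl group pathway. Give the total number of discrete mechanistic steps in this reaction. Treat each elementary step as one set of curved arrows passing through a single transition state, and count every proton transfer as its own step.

2

Step 1: the carbanion-like carbon of C6H5MgBr attacks the sp² carbonyl carbon; the C=O π bond breaks and the electrons end up as a lone pair on the alkoxide oxygen of the tetrahedral intermediate.
Step 2: On H3O⁺ workup the alkoxide oxygen is protonated, giving an alcohol.
Total: 2 elementary steps.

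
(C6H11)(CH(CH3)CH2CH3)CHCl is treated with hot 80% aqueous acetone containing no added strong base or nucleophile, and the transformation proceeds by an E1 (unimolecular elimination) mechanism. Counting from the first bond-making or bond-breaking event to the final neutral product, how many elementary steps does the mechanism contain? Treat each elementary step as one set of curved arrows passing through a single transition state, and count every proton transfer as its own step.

Step 1: The C–Cl bond breaks with both electrons going to the chloride; Cl⁻ leaves and a secondary carbocation remains.
Step 2: Carbocation rearrangement: a 1,2-hydride shift from the adjacent cyclohexyl carbon converts the initially-formed secondary cation into the more stable tertiary cation.
Step 3: A water molecule (solvent) deprotonates a β-carbon; as the C–H bond breaks, those electrons form the new alkene π bond.
Total: 3 elementary steps.

3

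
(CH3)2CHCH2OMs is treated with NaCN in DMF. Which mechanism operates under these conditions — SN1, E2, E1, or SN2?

Conditions: a primary substrate with a strong nucleophile in the polar aprotic solvent DMF.
These conditions are the textbook signature of the SN2 pathway.
An unhindered substrate with a strong nucleophile in a polar aprotic solvent favours one-step backside displacement.

SN2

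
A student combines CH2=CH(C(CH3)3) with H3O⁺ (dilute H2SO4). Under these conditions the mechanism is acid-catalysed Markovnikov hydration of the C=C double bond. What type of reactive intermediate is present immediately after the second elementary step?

Step 1: Protonation of the alkene by H3O⁺: the π bond acts as the nucleophile and picks up H⁺, giving the more stable (Markovnikov) secondary carbocation. H2O is released.
Step 2: A 1,2-methyl shift from the adjacent tert-butyl carbon moves the positive charge from the secondary centre to an adjacent carbon, generating a more stable tertiary carbocation.
After step 2 the species present is a tertiary carbocation.

tertiary carbocation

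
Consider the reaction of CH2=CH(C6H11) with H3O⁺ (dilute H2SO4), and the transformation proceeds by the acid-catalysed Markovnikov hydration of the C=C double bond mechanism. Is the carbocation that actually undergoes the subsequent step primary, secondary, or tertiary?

tertiary

Step 1: The π electrons of the C=C bond attack a proton of H3O⁺; Markovnikov addition places the new C–H on the less-substituted alkene carbon, so the positive charge ends up on the more-substituted carbon — a secondary carbocation. H2O is released.
Step 2: A 1,2-hydride shift from the adjacent cyclohexyl carbon moves the positive charge from the secondary centre to an adjacent carbon, generating a more stable tertiary carbocation.
The cation rearranges from secondary to tertiary via a 1,2-hydride shift from the adjacent cyclohexyl carbon; the tertiary cation is what reacts next.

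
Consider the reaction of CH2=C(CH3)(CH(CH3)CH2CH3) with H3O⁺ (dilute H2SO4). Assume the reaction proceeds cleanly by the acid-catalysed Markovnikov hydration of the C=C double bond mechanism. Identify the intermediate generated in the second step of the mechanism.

Step 1: Electrophilic addition begins with the π(C=C) electrons forming a bond to the proton of H3O⁺. Following Markovnikov's rule, the resulting cation is tertiary. H2O is released.
Step 2: Nucleophilic capture of the cation by H2O produces the protonated alcohol (an oxonium ion).
After step 2 the species present is an oxonium ion.

oxonium ion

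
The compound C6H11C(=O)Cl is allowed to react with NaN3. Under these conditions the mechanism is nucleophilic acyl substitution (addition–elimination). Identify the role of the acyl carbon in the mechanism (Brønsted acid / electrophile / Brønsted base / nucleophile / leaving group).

electrophile

Step 1: Nucleophilic addition of N3⁻ to the acyl carbon breaks the π(C=O) bond and yields a tetrahedral, anionic intermediate.
The acyl carbon accepts an electron pair into an empty or π* orbital — it is the electrophile.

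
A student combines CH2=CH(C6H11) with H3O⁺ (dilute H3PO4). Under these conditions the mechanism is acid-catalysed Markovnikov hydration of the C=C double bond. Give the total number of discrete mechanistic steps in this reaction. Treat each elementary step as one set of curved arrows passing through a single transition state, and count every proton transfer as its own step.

Step 1: Electrophilic addition begins with the π(C=C) electrons forming a bond to the proton of H3O⁺. Following Markovnikov's rule, the resulting cation is secondary. H2O is released.
Step 2: A hydride (H with its bonding pair) migrates from the adjacent cyclohexyl carbon to the cationic centre — a 1,2-hydride shift — upgrading the secondary cation to a tertiary one.
Step 3: Water acts as the nucleophile: an oxygen lone pair bonds to the cationic carbon, giving an oxonium-ion intermediate.
Step 4: Proton transfer from the O–H of the oxonium ion to H2O completes the catalytic cycle and yields the alcohol.
Total: 4 elementary steps.

4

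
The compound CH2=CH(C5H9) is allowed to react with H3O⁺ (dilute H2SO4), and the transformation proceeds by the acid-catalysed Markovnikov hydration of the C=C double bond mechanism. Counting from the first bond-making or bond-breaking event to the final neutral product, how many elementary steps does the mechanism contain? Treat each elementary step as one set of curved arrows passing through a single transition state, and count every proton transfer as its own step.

Step 1: The π electrons of the C=C bond attack a proton of H3O⁺; Markovnikov addition places the new C–H on the less-substituted alkene carbon, so the positive charge ends up on the more-substituted carbon — a secondary carbocation. H2O is released.
Step 2: A 1,2-hydride shift from the adjacent cyclopentyl carbon moves the positive charge from the secondary centre to an adjacent carbon, generating a more stable tertiary carbocation.
Step 3: Nucleophilic capture of the cation by H2O produces the protonated alcohol (an oxonium ion).
Step 4: H2O removes a proton from the oxonium oxygen, regenerating H3O⁺ and giving the neutral alcohol.
Total: 4 elementary steps.

4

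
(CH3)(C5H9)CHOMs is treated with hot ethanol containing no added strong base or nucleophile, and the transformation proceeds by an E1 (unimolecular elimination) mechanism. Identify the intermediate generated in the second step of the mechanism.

Step 1: Ionisation: the C–O σ-bond cleaves heterolytically; both bonding electrons depart with MsO⁻, leaving a secondary carbocation at the α-carbon.
Step 2: A hydride (H with its bonding pair) migrates from the adjacent cyclopentyl carbon to the cationic centre — a 1,2-hydride shift — upgrading the secondary cation to a tertiary one.
After step 2 the species present is a tertiary carbocation.

tertiary carbocation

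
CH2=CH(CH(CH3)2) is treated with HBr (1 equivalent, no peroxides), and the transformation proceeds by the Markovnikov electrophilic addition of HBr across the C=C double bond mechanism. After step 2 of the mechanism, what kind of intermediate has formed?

tertiary carbocation

Step 1: Protonation of the alkene by HBr: the π bond acts as the nucleophile and picks up H⁺, giving the more stable (Markovnikov) secondary carbocation. The H–Br bond breaks heterolytically, releasing Br⁻.
Step 2: A hydride (H with its bonding pair) migrates from the adjacent isopropyl carbon to the cationic centre — a 1,2-hydride shift — upgrading the secondary cation to a tertiary one.
After step 2 the species present is a tertiary carbocation.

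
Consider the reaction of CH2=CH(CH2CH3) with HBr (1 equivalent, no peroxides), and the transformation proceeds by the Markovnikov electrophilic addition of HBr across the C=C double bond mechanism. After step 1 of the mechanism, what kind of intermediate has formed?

secondary carbocation

Step 1: The π electrons of the C=C bond attack a proton of HBr; Markovnikov addition places the new C–H on the less-substituted alkene carbon, so the positive charge ends up on the more-substituted carbon — a secondary carbocation. The H–Br bond breaks heterolytically, releasing Br⁻.
After step 1 the species present is a secondary carbocation.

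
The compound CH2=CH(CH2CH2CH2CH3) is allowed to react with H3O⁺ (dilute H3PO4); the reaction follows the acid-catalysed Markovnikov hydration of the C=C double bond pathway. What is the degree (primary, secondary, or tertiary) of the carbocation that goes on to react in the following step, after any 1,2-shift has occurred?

secondary

Step 1: The π electrons of the C=C bond attack a proton of H3O⁺; Markovnikov addition places the new C–H on the less-substituted alkene carbon, so the positive charge ends up on the more-substituted carbon — a secondary carbocation. H2O is released.
No single 1,2-shift to an adjacent carbon would give a more-substituted cation, so no rearrangement occurs.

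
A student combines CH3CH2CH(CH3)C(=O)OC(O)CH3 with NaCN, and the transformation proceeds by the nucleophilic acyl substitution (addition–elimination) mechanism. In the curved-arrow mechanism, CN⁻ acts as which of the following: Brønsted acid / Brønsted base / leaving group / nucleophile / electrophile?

Step 1: A lone pair on the C of CN⁻ attacks the electrophilic acyl carbon; the π(C=O) electrons move onto oxygen, giving a tetrahedral intermediate.
CN⁻ donates an electron pair to form a new σ-bond to carbon — it is the nucleophile.

nucleophile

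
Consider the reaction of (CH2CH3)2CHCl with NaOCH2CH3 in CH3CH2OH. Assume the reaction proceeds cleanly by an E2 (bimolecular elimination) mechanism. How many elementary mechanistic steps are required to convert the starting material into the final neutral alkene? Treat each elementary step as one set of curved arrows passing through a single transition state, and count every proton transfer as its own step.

Step 1: Concerted anti-periplanar elimination: CH3CH2O⁻ abstracts a β-H while Cl⁻ leaves, and the C–H electrons become the new C=C π bond — all in a single transition state.
Total: 1 elementary step.

1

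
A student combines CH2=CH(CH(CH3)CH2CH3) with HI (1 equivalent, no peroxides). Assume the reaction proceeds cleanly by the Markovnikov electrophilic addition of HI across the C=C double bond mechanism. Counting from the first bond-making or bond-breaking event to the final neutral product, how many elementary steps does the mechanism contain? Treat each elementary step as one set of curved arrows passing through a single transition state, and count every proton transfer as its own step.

Step 1: The π electrons of the C=C bond attack a proton of HI; Markovnikov addition places the new C–H on the less-substituted alkene carbon, so the positive charge ends up on the more-substituted carbon — a secondary carbocation. The H–I bond breaks heterolytically, releasing I⁻.
Step 2: A 1,2-hydride shift from the adjacent sec-butyl carbon moves the positive charge from the secondary centre to an adjacent carbon, generating a more stable tertiary carbocation.
Step 3: Nucleophilic attack by I⁻ on the carbocation completes the addition, giving R–I.
Total: 3 elementary steps.

3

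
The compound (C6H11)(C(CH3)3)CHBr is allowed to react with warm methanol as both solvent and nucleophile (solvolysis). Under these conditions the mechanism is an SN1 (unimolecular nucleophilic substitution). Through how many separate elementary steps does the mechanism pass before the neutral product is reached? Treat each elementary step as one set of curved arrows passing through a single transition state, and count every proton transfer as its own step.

Step 1: The C–Br bond breaks with both electrons going to the bromide; Br⁻ leaves and a secondary carbocation remains.
Step 2: A 1,2-hydride shift from the adjacent cyclohexyl carbon moves the positive charge from the secondary centre to an adjacent carbon, generating a more stable tertiary carbocation.
Step 3: CH3OH donates an oxygen lone pair into the empty p orbital of the cation, giving a protonated ether (an oxonium ion).
Step 4: A second solvent molecule removes the proton on oxygen, giving the neutral ether product.
Total: 4 elementary steps.

4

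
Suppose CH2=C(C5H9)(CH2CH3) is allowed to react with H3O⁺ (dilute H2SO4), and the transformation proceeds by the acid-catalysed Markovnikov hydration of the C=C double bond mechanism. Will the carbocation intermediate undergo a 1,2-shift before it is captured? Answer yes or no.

The first-formed carbocation is tertiary.
No single 1,2-shift to an adjacent carbon would produce a more-substituted cation than the one already present, so no rearrangement occurs.

no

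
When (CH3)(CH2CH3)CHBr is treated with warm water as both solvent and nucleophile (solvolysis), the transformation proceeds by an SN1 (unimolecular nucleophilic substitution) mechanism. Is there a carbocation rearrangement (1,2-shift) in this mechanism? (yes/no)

The first-formed carbocation is secondary.
No single 1,2-shift to an adjacent carbon would produce a more-substituted cation than the one already present, so no rearrangement occurs.

no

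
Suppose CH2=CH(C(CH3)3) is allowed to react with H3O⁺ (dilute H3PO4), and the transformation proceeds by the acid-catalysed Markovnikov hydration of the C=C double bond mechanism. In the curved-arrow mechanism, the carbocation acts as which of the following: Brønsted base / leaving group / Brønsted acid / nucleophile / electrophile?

electrophile

Step 3: A lone pair on the oxygen of H2O attacks the carbocation, forming a C–O bond and an oxonium ion (a protonated alcohol).
The carbocation accepts an electron pair into an empty or π* orbital — it is the electrophile.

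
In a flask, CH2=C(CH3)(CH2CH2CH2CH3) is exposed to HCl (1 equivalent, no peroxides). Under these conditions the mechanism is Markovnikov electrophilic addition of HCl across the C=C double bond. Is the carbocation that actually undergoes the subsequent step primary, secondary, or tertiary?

Step 1: The π electrons of the C=C bond attack a proton of HCl; Markovnikov addition places the new C–H on the less-substituted alkene carbon, so the positive charge ends up on the more-substituted carbon — a tertiary carbocation. The H–Cl bond breaks heterolytically, releasing Cl⁻.
No single 1,2-shift to an adjacent carbon would give a more-substituted cation, so no rearrangement occurs.

tertiary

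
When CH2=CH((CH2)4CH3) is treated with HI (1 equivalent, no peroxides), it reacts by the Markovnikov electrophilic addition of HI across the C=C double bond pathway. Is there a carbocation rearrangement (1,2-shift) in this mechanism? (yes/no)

no

The first-formed carbocation is secondary.
No single 1,2-shift to an adjacent carbon would produce a more-substituted cation than the one already present, so no rearrangement occurs.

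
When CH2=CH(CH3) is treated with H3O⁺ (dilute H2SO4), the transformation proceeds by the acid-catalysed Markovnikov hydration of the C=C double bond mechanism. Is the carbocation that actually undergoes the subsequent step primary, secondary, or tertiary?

secondary

Step 1: The π electrons of the C=C bond attack a proton of H3O⁺; Markovnikov addition places the new C–H on the less-substituted alkene carbon, so the positive charge ends up on the more-substituted carbon — a secondary carbocation. H2O is released.
No single 1,2-shift to an adjacent carbon would give a more-substituted cation, so no rearrangement occurs.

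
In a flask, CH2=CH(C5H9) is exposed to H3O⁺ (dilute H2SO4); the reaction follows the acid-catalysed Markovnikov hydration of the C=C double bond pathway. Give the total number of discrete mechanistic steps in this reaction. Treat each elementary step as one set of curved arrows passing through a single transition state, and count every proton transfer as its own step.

4

Step 1: The π electrons of the C=C bond attack a proton of H3O⁺; Markovnikov addition places the new C–H on the less-substituted alkene carbon, so the positive charge ends up on the more-substituted carbon — a secondary carbocation. H2O is released.
Step 2: A hydride (H with its bonding pair) migrates from the adjacent cyclopentyl carbon to the cationic centre — a 1,2-hydride shift — upgrading the secondary cation to a tertiary one.
Step 3: Water acts as the nucleophile: an oxygen lone pair bonds to the cationic carbon, giving an oxonium-ion intermediate.
Step 4: Deprotonation of the oxonium ion by a water molecule delivers the neutral alcohol and regenerates the acid catalyst.
Total: 4 elementary steps.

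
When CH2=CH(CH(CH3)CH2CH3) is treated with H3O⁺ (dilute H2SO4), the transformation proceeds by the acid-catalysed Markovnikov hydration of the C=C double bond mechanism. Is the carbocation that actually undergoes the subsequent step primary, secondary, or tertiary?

tertiary

Step 1: Electrophilic addition begins with the π(C=C) electrons forming a bond to the proton of H3O⁺. Following Markovnikov's rule, the resulting cation is secondary. H2O is released.
Step 2: Carbocation rearrangement: a 1,2-hydride shift from the adjacent sec-butyl carbon converts the initially-formed secondary cation into the more stable tertiary cation.
The cation rearranges from secondary to tertiary via a 1,2-hydride shift from the adjacent sec-butyl carbon; the tertiary cation is what reacts next.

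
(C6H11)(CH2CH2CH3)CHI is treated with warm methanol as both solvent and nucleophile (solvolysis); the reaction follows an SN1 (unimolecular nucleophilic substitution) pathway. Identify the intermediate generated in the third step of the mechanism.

Step 1: Rate-determining heterolysis of the C–I bond gives I⁻ and a secondary carbocation.
Step 2: Carbocation rearrangement: a 1,2-hydride shift from the adjacent cyclohexyl carbon converts the initially-formed secondary cation into the more stable tertiary cation.
Step 3: Nucleophilic capture: the oxygen of CH3OH bonds to the cationic carbon, producing an oxonium-ion intermediate.
After step 3 the species present is an oxonium ion.

oxonium ion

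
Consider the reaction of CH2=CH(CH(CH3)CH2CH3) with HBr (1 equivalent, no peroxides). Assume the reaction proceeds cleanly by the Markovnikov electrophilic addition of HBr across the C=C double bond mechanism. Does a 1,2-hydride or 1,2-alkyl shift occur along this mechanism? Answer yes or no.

yes

The first-formed carbocation is secondary.
The adjacent sec-butyl carbon already bears 2 other carbon substituents and has a hydrogen to migrate; after a 1,2-hydride shift from that carbon the positive charge sits on a tertiary centre.
Tertiary is more stable than secondary, so the shift occurs.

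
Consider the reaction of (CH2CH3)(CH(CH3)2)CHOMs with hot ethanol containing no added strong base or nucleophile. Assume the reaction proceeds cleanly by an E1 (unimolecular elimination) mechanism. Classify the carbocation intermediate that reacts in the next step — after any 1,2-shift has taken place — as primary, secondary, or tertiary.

Step 1: Unassisted departure of MsO⁻ (taking the C–O bonding pair) generates a secondary carbocation.
Step 2: A hydride (H with its bonding pair) migrates from the adjacent isopropyl carbon to the cationic centre — a 1,2-hydride shift — upgrading the secondary cation to a tertiary one.
The cation rearranges from secondary to tertiary via a 1,2-hydride shift from the adjacent isopropyl carbon; the tertiary cation is what reacts next.

tertiary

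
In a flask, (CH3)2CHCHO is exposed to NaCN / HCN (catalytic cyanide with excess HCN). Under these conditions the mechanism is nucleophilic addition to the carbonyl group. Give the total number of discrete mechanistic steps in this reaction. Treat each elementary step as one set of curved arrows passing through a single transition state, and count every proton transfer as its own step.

2

Step 1: Nucleophilic addition: CN⁻ adds to the carbonyl carbon, pushing the π(C=O) electron pair onto oxygen and giving a tetrahedral alkoxide.
Step 2: The alkoxide is protonated in situ by undissociated HCN, yielding a cyanohydrin; the CN⁻ so formed carries on the cycle.
Total: 2 elementary steps.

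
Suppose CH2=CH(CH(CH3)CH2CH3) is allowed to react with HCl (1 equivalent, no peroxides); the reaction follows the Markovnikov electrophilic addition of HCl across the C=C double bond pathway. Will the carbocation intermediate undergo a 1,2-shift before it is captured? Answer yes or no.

yes

The first-formed carbocation is secondary.
The adjacent sec-butyl carbon already bears 2 other carbon substituents and has a hydrogen to migrate; after a 1,2-hydride shift from that carbon the positive charge sits on a tertiary centre.
Tertiary is more stable than secondary, so the shift occurs.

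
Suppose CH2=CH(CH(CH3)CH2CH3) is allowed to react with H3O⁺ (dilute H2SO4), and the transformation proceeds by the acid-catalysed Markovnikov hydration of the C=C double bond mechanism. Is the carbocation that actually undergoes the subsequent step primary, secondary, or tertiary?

Step 1: Protonation of the alkene by H3O⁺: the π bond acts as the nucleophile and picks up H⁺, giving the more stable (Markovnikov) secondary carbocation. H2O is released.
Step 2: A hydride (H with its bonding pair) migrates from the adjacent sec-butyl carbon to the cationic centre — a 1,2-hydride shift — upgrading the secondary cation to a tertiary one.
The cation rearranges from secondary to tertiary via a 1,2-hydride shift from the adjacent sec-butyl carbon; the tertiary cation is what reacts next.

tertiary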